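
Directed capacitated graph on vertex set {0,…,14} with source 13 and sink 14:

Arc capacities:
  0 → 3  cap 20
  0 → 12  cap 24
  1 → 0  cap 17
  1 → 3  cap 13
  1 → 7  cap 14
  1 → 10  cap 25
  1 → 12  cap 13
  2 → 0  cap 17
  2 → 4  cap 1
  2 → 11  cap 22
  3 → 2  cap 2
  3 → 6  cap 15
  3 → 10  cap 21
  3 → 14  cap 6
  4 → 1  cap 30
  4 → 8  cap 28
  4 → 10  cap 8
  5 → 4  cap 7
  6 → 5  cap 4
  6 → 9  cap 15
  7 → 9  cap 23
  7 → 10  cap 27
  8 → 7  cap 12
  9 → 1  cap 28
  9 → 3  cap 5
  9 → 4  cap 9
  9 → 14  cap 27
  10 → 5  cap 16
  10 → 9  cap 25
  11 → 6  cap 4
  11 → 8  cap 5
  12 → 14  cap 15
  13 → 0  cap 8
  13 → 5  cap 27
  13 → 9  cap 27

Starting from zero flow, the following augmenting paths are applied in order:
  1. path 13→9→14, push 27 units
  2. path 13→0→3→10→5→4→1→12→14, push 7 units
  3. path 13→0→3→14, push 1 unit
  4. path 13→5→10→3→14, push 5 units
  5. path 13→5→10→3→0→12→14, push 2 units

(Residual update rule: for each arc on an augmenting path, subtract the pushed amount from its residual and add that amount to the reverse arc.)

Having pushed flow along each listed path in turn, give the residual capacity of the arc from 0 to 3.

Residual capacity of (0,3): 14

after path 1 (13→9→14, push 27): res(0,3)=20
after path 2 (13→0→3→10→5→4→1→12→14, push 7): res(0,3)=13
after path 3 (13→0→3→14, push 1): res(0,3)=12
after path 4 (13→5→10→3→14, push 5): res(0,3)=12
after path 5 (13→5→10→3→0→12→14, push 2): res(0,3)=14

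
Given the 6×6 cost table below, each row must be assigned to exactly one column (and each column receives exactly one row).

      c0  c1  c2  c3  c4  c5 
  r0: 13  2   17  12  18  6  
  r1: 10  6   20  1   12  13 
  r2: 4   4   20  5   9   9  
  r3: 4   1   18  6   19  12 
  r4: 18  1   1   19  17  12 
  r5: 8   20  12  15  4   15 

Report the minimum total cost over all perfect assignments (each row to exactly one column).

optimal assignment: row0→col5 (cost 6), row1→col3 (cost 1), row2→col0 (cost 4), row3→col1 (cost 1), row4→col2 (cost 1), row5→col4 (cost 4)
total = 6 + 1 + 4 + 1 + 1 + 4 = 17

Minimum assignment cost: 17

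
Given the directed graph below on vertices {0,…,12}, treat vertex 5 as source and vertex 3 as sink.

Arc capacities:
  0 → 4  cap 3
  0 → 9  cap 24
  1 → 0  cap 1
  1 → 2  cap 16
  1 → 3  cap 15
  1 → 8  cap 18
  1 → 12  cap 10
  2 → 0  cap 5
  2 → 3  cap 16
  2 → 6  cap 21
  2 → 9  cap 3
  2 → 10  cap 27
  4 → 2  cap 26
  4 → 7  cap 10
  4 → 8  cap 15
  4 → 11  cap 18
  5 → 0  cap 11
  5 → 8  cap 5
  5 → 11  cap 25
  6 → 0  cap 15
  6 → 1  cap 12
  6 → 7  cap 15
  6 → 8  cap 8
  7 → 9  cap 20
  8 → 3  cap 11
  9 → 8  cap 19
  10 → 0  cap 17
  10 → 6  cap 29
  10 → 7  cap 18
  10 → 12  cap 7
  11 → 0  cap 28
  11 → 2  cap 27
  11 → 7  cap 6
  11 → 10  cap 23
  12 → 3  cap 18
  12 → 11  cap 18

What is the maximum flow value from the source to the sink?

Maximum flow value: 39

augment #1: 5→8→3 bottleneck 5, total now 5
augment #2: 5→11→2→3 bottleneck 16, total now 21
augment #3: 5→0→4→8→3 bottleneck 3, total now 24
augment #4: 5→0→9→8→3 bottleneck 3, total now 27
augment #5: 5→11→10→12→3 bottleneck 7, total now 34
augment #6: 5→11→2→6→1→3 bottleneck 2, total now 36
augment #7: 5→0→9→8→4→2→6→1→3 bottleneck 3, total now 39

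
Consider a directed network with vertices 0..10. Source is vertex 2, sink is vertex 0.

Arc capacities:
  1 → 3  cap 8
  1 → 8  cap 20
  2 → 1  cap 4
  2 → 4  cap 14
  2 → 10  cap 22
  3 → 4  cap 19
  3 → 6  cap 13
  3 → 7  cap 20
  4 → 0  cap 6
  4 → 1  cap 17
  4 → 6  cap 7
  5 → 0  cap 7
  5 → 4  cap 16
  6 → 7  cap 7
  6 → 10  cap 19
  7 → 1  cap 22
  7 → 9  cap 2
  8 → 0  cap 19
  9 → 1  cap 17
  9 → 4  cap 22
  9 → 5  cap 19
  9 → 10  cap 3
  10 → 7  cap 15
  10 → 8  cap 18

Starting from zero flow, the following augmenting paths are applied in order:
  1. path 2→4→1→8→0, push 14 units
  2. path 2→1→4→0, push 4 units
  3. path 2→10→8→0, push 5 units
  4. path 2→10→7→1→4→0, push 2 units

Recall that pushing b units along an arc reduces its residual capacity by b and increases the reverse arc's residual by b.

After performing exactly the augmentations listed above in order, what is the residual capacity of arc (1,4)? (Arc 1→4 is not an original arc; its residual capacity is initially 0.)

after path 1 (2→4→1→8→0, push 14): res(1,4)=14
after path 2 (2→1→4→0, push 4): res(1,4)=10
after path 3 (2→10→8→0, push 5): res(1,4)=10
after path 4 (2→10→7→1→4→0, push 2): res(1,4)=8

Residual capacity of (1,4): 8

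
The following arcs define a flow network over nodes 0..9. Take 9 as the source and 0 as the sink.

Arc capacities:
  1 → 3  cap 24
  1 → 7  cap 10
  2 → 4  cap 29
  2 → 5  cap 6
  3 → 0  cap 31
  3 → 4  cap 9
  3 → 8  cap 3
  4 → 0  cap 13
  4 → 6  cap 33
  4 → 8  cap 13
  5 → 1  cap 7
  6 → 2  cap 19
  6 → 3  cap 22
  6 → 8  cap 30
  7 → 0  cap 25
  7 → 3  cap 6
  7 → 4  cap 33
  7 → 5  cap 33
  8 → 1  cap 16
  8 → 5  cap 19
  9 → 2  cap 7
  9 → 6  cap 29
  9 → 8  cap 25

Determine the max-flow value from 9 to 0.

augment #1: 9→2→4→0 bottleneck 7, total now 7
augment #2: 9→6→3→0 bottleneck 22, total now 29
augment #3: 9→6→2→4→0 bottleneck 6, total now 35
augment #4: 9→8→1→3→0 bottleneck 9, total now 44
augment #5: 9→8→1→7→0 bottleneck 7, total now 51
augment #6: 9→8→5→1→7→0 bottleneck 3, total now 54

Maximum flow value: 54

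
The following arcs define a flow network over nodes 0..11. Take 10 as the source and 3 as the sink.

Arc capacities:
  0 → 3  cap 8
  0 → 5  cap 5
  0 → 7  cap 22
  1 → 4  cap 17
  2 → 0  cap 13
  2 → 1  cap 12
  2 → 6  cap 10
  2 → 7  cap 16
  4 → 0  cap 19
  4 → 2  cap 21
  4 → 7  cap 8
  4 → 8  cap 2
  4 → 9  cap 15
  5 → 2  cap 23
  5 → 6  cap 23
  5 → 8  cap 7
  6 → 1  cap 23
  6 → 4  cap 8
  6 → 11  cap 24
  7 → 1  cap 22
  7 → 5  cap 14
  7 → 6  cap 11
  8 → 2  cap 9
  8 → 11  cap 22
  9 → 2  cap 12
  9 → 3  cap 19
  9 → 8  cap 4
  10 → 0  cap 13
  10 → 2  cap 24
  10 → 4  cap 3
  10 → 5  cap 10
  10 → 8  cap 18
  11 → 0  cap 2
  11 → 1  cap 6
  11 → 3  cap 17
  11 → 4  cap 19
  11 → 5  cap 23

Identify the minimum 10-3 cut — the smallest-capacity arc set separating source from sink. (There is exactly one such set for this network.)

augment #1: 10→0→3 push 8
augment #2: 10→4→9→3 push 3
augment #3: 10→8→11→3 push 17
augment #4: 10→2→1→4→9→3 push 12
max flow = 40; residual-reachable set from 10 gives S-side
cut edges (S→T): {(0,3), (4,9), (11,3)} total cap 40

Min-cut arcs: {(0,3), (4,9), (11,3)} (total capacity 40)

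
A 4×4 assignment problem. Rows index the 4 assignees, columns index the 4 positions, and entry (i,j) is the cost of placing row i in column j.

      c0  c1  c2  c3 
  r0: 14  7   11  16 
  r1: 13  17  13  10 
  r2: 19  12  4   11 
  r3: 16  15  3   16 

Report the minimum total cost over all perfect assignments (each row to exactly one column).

optimal assignment: row0→col1 (cost 7), row1→col0 (cost 13), row2→col3 (cost 11), row3→col2 (cost 3)
total = 7 + 13 + 11 + 3 = 34

Minimum assignment cost: 34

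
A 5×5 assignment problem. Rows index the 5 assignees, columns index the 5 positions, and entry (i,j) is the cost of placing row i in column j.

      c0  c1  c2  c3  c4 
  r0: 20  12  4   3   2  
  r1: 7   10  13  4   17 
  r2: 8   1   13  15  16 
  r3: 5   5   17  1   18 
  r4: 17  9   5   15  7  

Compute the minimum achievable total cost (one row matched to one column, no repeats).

optimal assignment: row0→col4 (cost 2), row1→col0 (cost 7), row2→col1 (cost 1), row3→col3 (cost 1), row4→col2 (cost 5)
total = 2 + 7 + 1 + 1 + 5 = 16

Minimum assignment cost: 16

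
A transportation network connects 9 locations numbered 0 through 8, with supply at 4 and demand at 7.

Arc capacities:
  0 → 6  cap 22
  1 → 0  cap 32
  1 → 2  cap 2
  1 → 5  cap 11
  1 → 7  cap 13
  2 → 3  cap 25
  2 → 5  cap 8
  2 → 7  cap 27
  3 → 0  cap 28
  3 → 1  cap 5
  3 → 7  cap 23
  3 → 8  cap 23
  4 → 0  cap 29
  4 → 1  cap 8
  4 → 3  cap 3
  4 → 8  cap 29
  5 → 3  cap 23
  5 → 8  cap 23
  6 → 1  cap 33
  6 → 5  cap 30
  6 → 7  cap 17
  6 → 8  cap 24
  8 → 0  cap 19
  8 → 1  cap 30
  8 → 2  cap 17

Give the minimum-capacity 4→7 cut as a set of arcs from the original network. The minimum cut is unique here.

augment #1: 4→1→7 push 8
augment #2: 4→3→7 push 3
augment #3: 4→0→6→7 push 17
augment #4: 4→8→1→7 push 5
augment #5: 4→8→2→7 push 17
augment #6: 4→8→1→2→7 push 2
augment #7: 4→0→6→5→3→7 push 5
augment #8: 4→8→1→5→3→7 push 5
max flow = 62; residual-reachable set from 4 gives S-side
cut edges (S→T): {(0,6), (4,1), (4,3), (4,8)} total cap 62

Min-cut arcs: {(0,6), (4,1), (4,3), (4,8)} (total capacity 62)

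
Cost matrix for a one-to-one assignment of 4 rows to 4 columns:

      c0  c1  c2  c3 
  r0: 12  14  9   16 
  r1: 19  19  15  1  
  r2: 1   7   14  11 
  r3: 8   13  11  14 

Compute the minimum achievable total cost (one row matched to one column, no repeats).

Minimum assignment cost: 24

optimal assignment: row0→col2 (cost 9), row1→col3 (cost 1), row2→col0 (cost 1), row3→col1 (cost 13)
total = 9 + 1 + 1 + 13 = 24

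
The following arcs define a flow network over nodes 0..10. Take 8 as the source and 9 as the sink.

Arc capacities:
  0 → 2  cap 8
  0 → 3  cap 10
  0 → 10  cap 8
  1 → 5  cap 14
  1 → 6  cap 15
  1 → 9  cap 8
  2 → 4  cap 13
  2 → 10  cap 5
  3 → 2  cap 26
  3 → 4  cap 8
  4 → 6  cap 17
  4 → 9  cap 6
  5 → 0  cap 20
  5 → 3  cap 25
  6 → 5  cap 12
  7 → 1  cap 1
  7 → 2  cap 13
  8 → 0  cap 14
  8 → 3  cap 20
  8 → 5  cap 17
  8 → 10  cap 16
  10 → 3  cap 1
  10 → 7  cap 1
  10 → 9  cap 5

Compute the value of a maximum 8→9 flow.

Maximum flow value: 12

augment #1: 8→10→9 bottleneck 5, total now 5
augment #2: 8→3→4→9 bottleneck 6, total now 11
augment #3: 8→10→7→1→9 bottleneck 1, total now 12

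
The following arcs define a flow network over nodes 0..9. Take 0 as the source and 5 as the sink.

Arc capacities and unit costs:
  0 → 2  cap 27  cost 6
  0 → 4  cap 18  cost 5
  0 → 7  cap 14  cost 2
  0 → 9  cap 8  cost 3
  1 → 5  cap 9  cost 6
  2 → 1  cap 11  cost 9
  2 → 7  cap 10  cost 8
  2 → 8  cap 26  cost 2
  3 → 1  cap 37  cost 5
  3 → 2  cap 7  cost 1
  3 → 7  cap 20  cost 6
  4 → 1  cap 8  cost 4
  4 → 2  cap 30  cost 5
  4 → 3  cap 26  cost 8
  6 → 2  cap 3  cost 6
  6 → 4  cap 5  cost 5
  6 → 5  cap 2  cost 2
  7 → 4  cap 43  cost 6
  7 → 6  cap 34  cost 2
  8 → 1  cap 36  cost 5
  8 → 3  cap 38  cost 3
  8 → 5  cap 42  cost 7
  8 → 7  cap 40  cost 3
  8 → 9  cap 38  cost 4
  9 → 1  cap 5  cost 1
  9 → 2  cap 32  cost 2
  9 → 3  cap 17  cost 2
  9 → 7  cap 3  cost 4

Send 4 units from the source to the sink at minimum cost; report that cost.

shortest-cost path #1: 0→7→6→5 push 2 @ unit cost 6 (adds 12)
shortest-cost path #2: 0→9→1→5 push 2 @ unit cost 10 (adds 20)
total cost = 32

Minimum cost for 4 units: 32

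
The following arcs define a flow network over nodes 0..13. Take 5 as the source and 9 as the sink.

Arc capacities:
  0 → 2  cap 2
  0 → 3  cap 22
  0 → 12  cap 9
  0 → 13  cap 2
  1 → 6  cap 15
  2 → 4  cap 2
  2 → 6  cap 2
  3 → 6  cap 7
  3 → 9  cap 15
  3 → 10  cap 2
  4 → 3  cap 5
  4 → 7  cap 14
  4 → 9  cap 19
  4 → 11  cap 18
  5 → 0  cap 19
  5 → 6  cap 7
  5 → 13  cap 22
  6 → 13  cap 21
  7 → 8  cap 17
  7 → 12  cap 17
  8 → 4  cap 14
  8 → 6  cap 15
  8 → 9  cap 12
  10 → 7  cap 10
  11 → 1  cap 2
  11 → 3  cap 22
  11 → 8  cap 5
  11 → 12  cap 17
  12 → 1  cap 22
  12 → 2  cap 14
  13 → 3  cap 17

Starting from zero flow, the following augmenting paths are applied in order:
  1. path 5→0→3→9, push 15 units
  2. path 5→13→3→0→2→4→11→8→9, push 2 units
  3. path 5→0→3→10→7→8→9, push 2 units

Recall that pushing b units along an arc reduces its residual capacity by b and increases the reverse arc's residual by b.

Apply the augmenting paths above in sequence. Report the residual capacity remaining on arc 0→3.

Residual capacity of (0,3): 7

after path 1 (5→0→3→9, push 15): res(0,3)=7
after path 2 (5→13→3→0→2→4→11→8→9, push 2): res(0,3)=9
after path 3 (5→0→3→10→7→8→9, push 2): res(0,3)=7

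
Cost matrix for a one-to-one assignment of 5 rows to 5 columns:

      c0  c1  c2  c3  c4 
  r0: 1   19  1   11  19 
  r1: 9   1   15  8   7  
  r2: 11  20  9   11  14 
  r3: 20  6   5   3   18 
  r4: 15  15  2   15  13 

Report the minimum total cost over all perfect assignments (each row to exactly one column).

Minimum assignment cost: 21

optimal assignment: row0→col0 (cost 1), row1→col1 (cost 1), row2→col4 (cost 14), row3→col3 (cost 3), row4→col2 (cost 2)
total = 1 + 1 + 14 + 3 + 2 = 21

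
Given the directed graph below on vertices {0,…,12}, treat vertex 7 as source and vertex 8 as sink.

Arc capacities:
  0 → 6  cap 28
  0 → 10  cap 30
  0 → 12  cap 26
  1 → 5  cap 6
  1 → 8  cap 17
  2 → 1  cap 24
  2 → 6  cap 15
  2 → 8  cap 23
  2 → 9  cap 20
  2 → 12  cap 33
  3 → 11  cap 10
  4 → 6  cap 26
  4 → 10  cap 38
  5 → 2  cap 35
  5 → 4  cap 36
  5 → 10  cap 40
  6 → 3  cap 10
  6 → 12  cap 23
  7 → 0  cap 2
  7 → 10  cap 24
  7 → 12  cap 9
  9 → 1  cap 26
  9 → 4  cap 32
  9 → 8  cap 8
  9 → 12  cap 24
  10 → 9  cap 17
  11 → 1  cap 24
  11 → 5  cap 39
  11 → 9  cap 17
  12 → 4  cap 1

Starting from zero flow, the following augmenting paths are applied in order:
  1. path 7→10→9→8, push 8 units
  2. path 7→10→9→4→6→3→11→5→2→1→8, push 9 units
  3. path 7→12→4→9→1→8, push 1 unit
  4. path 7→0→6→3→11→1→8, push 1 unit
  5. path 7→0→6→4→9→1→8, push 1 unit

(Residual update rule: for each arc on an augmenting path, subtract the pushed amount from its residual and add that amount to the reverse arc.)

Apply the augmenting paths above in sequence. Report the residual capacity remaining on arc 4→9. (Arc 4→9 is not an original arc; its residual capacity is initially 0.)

after path 1 (7→10→9→8, push 8): res(4,9)=0
after path 2 (7→10→9→4→6→3→11→5→2→1→8, push 9): res(4,9)=9
after path 3 (7→12→4→9→1→8, push 1): res(4,9)=8
after path 4 (7→0→6→3→11→1→8, push 1): res(4,9)=8
after path 5 (7→0→6→4→9→1→8, push 1): res(4,9)=7

Residual capacity of (4,9): 7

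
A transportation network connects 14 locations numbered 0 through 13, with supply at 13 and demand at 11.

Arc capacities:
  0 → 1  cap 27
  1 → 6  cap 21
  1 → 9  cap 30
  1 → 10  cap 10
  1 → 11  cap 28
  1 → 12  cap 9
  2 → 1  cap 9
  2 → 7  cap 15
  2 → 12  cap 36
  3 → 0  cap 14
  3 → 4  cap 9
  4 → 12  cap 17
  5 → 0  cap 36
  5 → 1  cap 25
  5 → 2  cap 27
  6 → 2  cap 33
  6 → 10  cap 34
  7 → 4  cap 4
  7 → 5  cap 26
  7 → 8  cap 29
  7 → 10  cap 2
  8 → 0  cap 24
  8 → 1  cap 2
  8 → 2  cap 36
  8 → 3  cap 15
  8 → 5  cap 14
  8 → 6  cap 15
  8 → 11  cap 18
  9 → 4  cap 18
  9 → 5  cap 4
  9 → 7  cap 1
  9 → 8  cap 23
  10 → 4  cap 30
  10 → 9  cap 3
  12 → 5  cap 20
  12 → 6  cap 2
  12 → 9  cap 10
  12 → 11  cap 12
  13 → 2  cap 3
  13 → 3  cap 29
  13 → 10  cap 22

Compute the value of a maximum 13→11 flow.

Maximum flow value: 37

augment #1: 13→2→1→11 bottleneck 3, total now 3
augment #2: 13→3→0→1→11 bottleneck 14, total now 17
augment #3: 13→3→4→12→11 bottleneck 9, total now 26
augment #4: 13→10→4→12→11 bottleneck 3, total now 29
augment #5: 13→10→9→8→11 bottleneck 3, total now 32
augment #6: 13→10→4→12→5→1→11 bottleneck 5, total now 37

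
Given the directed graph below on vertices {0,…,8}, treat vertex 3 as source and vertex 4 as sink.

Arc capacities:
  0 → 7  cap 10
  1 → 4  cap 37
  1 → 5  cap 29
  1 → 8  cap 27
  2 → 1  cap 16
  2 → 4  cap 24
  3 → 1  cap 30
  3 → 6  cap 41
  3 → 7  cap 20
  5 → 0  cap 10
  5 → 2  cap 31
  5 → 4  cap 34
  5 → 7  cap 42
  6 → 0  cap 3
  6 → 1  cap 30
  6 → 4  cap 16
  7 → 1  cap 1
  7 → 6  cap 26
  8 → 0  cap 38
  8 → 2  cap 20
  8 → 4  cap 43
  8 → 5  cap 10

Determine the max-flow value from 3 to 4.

Maximum flow value: 77

augment #1: 3→1→4 bottleneck 30, total now 30
augment #2: 3→6→4 bottleneck 16, total now 46
augment #3: 3→6→1→4 bottleneck 7, total now 53
augment #4: 3→6→1→5→4 bottleneck 18, total now 71
augment #5: 3→7→1→5→4 bottleneck 1, total now 72
augment #6: 3→7→6→1→5→4 bottleneck 5, total now 77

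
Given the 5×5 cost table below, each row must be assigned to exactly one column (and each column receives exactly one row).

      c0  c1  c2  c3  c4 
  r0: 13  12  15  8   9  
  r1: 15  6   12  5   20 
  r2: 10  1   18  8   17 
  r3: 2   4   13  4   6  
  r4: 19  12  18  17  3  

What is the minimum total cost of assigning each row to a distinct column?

one of 2 optimal assignments: row0→col2 (cost 15), row1→col3 (cost 5), row2→col1 (cost 1), row3→col0 (cost 2), row4→col4 (cost 3)
total = 15 + 5 + 1 + 2 + 3 = 26

Minimum assignment cost: 26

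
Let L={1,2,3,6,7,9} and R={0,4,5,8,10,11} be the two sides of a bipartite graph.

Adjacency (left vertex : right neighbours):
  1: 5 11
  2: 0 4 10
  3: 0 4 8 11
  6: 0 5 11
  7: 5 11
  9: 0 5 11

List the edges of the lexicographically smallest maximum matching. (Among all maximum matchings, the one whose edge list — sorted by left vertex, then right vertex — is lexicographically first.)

Lex-smallest maximum matching: {(1,5), (2,4), (3,8), (6,0), (7,11)}

|M| = 5 (so the lex-smallest maximum matching has 5 edges)
process left vertices in ascending order; for each, take the smallest-labelled available neighbour that still permits 5 edges overall, or leave it unmatched if none does
lex-smallest matching: {1-5, 2-4, 3-8, 6-0, 7-11}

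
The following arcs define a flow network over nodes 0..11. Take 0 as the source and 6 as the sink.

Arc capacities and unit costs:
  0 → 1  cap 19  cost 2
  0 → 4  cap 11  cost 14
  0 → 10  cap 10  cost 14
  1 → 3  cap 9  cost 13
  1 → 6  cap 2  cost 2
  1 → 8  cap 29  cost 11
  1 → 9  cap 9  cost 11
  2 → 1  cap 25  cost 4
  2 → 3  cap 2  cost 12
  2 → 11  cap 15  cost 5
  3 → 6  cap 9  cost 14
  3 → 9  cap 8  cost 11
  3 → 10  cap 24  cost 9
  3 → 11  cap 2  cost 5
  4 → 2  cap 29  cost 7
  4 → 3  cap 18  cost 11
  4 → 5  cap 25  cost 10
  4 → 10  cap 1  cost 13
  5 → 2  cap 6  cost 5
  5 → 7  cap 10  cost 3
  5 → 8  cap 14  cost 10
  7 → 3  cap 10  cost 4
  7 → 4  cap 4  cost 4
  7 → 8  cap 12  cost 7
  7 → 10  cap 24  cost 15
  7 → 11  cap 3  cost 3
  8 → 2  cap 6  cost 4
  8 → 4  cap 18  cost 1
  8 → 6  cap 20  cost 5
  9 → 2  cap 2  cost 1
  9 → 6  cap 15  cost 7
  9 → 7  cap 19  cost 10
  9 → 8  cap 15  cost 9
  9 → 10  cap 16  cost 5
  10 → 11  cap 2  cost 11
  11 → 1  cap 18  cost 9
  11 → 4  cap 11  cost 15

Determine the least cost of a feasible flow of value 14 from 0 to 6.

Minimum cost for 14 units: 224

shortest-cost path #1: 0→1→6 push 2 @ unit cost 4 (adds 8)
shortest-cost path #2: 0→1→8→6 push 12 @ unit cost 18 (adds 216)
total cost = 224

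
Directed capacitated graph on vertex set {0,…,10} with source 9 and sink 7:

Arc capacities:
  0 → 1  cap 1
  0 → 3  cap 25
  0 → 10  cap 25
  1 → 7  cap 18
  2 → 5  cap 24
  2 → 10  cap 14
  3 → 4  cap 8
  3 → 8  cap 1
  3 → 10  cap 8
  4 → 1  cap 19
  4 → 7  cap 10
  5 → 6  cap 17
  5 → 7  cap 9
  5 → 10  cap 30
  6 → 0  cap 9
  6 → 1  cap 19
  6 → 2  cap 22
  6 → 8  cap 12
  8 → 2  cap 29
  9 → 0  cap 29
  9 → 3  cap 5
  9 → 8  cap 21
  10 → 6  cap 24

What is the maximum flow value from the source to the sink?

Maximum flow value: 35

augment #1: 9→0→1→7 bottleneck 1, total now 1
augment #2: 9→3→4→7 bottleneck 5, total now 6
augment #3: 9→0→3→4→7 bottleneck 3, total now 9
augment #4: 9→8→2→5→7 bottleneck 9, total now 18
augment #5: 9→0→10→6→1→7 bottleneck 17, total now 35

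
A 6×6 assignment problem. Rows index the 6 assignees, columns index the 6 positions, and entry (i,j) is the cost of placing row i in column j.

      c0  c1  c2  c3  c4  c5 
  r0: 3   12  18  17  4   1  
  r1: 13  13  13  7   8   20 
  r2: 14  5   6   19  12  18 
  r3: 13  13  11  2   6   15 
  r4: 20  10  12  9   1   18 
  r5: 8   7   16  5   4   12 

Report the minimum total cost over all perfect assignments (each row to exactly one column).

Minimum assignment cost: 30

one of 2 optimal assignments: row0→col5 (cost 1), row1→col0 (cost 13), row2→col2 (cost 6), row3→col3 (cost 2), row4→col4 (cost 1), row5→col1 (cost 7)
total = 1 + 13 + 6 + 2 + 1 + 7 = 30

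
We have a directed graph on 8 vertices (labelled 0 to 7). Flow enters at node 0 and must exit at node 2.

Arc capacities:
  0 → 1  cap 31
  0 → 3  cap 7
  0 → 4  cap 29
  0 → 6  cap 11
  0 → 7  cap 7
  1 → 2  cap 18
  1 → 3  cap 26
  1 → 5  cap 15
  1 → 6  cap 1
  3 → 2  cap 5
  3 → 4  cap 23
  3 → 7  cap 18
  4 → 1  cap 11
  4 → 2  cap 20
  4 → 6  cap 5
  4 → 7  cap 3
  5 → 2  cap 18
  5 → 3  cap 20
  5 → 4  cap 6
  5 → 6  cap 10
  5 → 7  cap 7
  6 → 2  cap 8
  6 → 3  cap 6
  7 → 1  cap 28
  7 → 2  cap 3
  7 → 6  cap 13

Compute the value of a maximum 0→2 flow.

augment #1: 0→1→2 bottleneck 18, total now 18
augment #2: 0→3→2 bottleneck 5, total now 23
augment #3: 0→4→2 bottleneck 20, total now 43
augment #4: 0→6→2 bottleneck 8, total now 51
augment #5: 0→7→2 bottleneck 3, total now 54
augment #6: 0→1→5→2 bottleneck 13, total now 67
augment #7: 0→4→1→5→2 bottleneck 2, total now 69

Maximum flow value: 69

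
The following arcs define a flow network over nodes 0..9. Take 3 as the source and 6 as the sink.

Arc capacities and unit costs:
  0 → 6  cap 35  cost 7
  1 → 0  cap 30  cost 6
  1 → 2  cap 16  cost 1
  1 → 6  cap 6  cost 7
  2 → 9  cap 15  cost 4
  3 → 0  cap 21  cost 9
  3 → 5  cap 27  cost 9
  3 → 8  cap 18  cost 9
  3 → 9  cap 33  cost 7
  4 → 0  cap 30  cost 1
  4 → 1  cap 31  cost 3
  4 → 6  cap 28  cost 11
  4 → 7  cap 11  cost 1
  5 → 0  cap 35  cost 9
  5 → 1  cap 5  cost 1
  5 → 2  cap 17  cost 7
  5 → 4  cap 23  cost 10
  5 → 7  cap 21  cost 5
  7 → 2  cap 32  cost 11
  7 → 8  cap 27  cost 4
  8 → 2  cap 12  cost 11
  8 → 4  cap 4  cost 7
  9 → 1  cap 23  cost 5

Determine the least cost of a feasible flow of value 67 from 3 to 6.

shortest-cost path #1: 3→0→6 push 21 @ unit cost 16 (adds 336)
shortest-cost path #2: 3→5→1→6 push 5 @ unit cost 17 (adds 85)
shortest-cost path #3: 3→9→1→6 push 1 @ unit cost 19 (adds 19)
shortest-cost path #4: 3→8→4→0→6 push 4 @ unit cost 24 (adds 96)
shortest-cost path #5: 3→5→0→6 push 10 @ unit cost 25 (adds 250)
shortest-cost path #6: 3→5→0→4→6 push 4 @ unit cost 28 (adds 112)
shortest-cost path #7: 3→5→4→6 push 8 @ unit cost 30 (adds 240)
shortest-cost path #8: 3→9→1→0→5→4→6 push 14 @ unit cost 30 (adds 420)
total cost = 1558

Minimum cost for 67 units: 1558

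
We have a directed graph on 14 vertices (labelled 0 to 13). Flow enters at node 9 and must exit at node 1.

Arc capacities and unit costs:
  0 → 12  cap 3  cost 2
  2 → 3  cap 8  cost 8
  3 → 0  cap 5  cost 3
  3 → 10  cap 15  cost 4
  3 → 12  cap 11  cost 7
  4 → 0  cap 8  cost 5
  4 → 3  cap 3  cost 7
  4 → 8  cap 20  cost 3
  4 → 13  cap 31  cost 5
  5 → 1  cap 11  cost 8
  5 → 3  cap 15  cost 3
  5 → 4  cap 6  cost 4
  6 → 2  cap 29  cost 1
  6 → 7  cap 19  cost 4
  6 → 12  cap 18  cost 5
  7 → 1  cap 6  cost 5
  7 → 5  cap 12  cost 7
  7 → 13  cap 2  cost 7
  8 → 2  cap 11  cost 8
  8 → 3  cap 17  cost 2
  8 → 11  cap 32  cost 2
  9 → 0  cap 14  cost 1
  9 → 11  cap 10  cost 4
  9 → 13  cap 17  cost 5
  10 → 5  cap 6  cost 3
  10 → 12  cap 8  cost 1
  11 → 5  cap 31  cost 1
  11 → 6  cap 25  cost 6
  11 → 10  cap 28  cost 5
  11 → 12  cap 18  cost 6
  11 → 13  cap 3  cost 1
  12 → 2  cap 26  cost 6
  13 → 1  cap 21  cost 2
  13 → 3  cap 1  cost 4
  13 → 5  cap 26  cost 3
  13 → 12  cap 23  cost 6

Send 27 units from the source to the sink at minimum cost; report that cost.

Minimum cost for 27 units: 231

shortest-cost path #1: 9→13→1 push 17 @ unit cost 7 (adds 119)
shortest-cost path #2: 9→11→13→1 push 3 @ unit cost 7 (adds 21)
shortest-cost path #3: 9→11→5→1 push 7 @ unit cost 13 (adds 91)
total cost = 231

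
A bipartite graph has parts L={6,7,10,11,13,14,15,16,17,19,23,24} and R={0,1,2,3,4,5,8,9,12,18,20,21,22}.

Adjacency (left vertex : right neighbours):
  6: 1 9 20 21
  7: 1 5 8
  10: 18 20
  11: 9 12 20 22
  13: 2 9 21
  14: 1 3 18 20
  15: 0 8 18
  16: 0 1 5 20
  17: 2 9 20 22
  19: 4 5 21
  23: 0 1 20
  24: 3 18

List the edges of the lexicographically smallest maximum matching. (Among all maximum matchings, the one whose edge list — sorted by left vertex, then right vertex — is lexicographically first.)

Lex-smallest maximum matching: {(6,9), (7,1), (10,18), (11,12), (13,2), (14,20), (15,8), (16,5), (17,22), (19,4), (23,0), (24,3)}

|M| = 12 (so the lex-smallest maximum matching has 12 edges)
process left vertices in ascending order; for each, take the smallest-labelled available neighbour that still permits 12 edges overall, or leave it unmatched if none does
lex-smallest matching: {6-9, 7-1, 10-18, 11-12, 13-2, 14-20, 15-8, 16-5, 17-22, 19-4, 23-0, 24-3}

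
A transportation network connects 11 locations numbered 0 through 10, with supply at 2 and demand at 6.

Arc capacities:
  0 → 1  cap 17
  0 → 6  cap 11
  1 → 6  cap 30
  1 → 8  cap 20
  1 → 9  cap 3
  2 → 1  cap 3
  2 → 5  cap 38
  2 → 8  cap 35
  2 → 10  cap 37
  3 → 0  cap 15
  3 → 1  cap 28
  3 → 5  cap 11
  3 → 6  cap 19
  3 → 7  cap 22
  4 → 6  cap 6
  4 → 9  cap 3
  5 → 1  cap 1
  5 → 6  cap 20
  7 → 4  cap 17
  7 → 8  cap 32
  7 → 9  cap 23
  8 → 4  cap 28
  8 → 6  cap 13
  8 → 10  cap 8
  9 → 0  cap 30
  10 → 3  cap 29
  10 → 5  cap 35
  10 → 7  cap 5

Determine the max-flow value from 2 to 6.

Maximum flow value: 80

augment #1: 2→1→6 bottleneck 3, total now 3
augment #2: 2→5→6 bottleneck 20, total now 23
augment #3: 2→8→6 bottleneck 13, total now 36
augment #4: 2→5→1→6 bottleneck 1, total now 37
augment #5: 2→8→4→6 bottleneck 6, total now 43
augment #6: 2→10→3→6 bottleneck 19, total now 62
augment #7: 2→10→3→0→6 bottleneck 10, total now 72
augment #8: 2→8→4→9→0→6 bottleneck 1, total now 73
augment #9: 2→8→4→9→0→1→6 bottleneck 2, total now 75
augment #10: 2→10→7→9→0→1→6 bottleneck 5, total now 80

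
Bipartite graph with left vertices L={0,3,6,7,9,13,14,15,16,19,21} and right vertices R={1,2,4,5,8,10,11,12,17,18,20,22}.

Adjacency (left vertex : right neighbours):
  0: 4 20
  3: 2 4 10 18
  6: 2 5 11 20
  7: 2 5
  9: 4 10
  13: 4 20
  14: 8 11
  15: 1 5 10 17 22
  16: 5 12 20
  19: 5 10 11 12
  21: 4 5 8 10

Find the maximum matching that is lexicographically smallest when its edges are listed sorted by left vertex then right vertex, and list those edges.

Lex-smallest maximum matching: {(0,4), (3,18), (6,2), (7,5), (9,10), (13,20), (14,8), (15,1), (16,12), (19,11)}

|M| = 10 (so the lex-smallest maximum matching has 10 edges)
process left vertices in ascending order; for each, take the smallest-labelled available neighbour that still permits 10 edges overall, or leave it unmatched if none does
lex-smallest matching: {0-4, 3-18, 6-2, 7-5, 9-10, 13-20, 14-8, 15-1, 16-12, 19-11}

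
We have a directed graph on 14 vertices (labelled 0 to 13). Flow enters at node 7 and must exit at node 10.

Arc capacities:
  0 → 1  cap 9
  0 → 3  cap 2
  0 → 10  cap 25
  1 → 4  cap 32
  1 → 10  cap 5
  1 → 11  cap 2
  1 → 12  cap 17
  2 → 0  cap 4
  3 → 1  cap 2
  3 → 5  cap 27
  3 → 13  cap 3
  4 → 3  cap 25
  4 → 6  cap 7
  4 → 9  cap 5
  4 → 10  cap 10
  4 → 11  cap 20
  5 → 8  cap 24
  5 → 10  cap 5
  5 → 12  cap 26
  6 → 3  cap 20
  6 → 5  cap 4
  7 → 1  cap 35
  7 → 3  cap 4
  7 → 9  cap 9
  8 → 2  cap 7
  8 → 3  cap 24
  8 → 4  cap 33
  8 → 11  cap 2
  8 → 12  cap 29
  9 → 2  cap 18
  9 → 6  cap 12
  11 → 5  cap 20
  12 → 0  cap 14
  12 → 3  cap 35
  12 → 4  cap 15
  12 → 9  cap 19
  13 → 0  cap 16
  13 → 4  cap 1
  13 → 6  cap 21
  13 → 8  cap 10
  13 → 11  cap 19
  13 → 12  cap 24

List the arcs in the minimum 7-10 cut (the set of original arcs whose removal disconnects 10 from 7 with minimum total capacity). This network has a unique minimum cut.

augment #1: 7→1→10 push 5
augment #2: 7→1→4→10 push 10
augment #3: 7→3→5→10 push 4
augment #4: 7→1→11→5→10 push 1
augment #5: 7→1→12→0→10 push 14
augment #6: 7→9→2→0→10 push 4
augment #7: 7→1→4→3→13→0→10 push 3
max flow = 41; residual-reachable set from 7 gives S-side
cut edges (S→T): {(1,10), (2,0), (3,13), (4,10), (5,10), (12,0)} total cap 41

Min-cut arcs: {(1,10), (2,0), (3,13), (4,10), (5,10), (12,0)} (total capacity 41)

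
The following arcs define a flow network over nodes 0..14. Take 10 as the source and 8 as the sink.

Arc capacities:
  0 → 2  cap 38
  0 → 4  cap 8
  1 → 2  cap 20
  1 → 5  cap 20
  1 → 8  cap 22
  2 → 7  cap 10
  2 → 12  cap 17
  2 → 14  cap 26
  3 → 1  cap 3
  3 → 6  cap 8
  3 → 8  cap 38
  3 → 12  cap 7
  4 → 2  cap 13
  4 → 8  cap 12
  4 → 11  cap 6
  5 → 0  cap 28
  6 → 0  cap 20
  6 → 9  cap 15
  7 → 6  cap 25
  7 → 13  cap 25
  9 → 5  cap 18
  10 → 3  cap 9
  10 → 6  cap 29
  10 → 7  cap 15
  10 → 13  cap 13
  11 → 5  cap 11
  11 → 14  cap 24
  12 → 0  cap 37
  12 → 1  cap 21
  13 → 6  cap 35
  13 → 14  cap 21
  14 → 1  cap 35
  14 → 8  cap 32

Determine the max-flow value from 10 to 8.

augment #1: 10→3→8 bottleneck 9, total now 9
augment #2: 10→13→14→8 bottleneck 13, total now 22
augment #3: 10→6→0→4→8 bottleneck 8, total now 30
augment #4: 10→7→13→14→8 bottleneck 8, total now 38
augment #5: 10→6→0→2→14→8 bottleneck 11, total now 49
augment #6: 10→6→0→2→12→1→8 bottleneck 1, total now 50
augment #7: 10→6→9→5→0→2→12→1→8 bottleneck 9, total now 59
augment #8: 10→7→6→9→5→0→2→12→1→8 bottleneck 6, total now 65

Maximum flow value: 65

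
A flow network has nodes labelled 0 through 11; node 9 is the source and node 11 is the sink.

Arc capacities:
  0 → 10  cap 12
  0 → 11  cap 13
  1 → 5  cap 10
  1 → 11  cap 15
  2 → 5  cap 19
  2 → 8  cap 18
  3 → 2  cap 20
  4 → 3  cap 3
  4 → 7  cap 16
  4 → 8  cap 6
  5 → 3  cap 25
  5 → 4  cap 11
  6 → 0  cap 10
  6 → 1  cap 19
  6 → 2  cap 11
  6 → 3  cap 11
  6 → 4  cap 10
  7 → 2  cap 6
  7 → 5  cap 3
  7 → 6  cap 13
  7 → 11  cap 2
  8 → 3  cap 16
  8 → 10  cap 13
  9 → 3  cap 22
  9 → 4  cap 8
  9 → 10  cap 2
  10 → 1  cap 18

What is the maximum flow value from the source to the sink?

augment #1: 9→4→7→11 bottleneck 2, total now 2
augment #2: 9→10→1→11 bottleneck 2, total now 4
augment #3: 9→4→7→6→0→11 bottleneck 6, total now 10
augment #4: 9→3→2→8→10→1→11 bottleneck 13, total now 23
augment #5: 9→3→2→5→4→7→6→0→11 bottleneck 4, total now 27

Maximum flow value: 27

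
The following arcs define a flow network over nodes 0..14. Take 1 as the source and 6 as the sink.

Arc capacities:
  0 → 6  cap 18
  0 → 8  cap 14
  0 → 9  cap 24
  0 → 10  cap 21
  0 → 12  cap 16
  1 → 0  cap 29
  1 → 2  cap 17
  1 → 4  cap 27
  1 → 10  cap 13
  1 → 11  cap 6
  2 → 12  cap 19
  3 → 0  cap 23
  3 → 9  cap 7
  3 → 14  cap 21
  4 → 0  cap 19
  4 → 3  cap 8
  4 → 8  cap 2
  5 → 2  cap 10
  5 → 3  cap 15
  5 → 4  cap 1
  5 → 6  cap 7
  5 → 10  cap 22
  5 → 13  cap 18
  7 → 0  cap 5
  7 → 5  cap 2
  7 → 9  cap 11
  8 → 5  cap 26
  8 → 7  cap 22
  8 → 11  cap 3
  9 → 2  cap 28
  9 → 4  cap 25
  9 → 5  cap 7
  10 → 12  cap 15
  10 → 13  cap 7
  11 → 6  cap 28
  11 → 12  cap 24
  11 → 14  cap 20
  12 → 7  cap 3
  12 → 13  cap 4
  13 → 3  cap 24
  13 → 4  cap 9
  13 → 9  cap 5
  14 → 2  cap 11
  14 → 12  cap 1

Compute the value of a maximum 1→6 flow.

augment #1: 1→0→6 bottleneck 18, total now 18
augment #2: 1→11→6 bottleneck 6, total now 24
augment #3: 1→0→8→5→6 bottleneck 7, total now 31
augment #4: 1→0→8→11→6 bottleneck 3, total now 34

Maximum flow value: 34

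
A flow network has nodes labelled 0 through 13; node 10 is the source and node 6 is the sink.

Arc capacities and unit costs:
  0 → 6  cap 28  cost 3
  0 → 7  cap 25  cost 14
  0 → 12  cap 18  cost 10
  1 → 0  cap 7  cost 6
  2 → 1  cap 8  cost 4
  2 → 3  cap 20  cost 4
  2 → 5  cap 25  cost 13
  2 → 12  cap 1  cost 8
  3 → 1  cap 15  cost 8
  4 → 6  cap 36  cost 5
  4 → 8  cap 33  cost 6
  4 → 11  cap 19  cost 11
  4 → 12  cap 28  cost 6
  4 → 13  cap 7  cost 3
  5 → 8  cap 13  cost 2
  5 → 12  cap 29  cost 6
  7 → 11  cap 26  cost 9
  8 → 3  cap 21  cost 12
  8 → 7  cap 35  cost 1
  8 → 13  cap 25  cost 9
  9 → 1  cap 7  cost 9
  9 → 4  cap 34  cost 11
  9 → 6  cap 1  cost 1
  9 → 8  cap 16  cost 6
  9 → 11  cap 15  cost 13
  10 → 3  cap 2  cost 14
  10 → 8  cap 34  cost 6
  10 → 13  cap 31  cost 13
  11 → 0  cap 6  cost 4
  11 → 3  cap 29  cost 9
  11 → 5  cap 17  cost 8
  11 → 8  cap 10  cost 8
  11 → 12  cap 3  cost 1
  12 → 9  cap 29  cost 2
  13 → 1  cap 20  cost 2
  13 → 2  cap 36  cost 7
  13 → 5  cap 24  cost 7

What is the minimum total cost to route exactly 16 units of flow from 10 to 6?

Minimum cost for 16 units: 396

shortest-cost path #1: 10→8→7→11→12→9→6 push 1 @ unit cost 20 (adds 20)
shortest-cost path #2: 10→8→7→11→0→6 push 6 @ unit cost 23 (adds 138)
shortest-cost path #3: 10→13→1→0→6 push 7 @ unit cost 24 (adds 168)
shortest-cost path #4: 10→8→7→11→12→9→4→6 push 2 @ unit cost 35 (adds 70)
total cost = 396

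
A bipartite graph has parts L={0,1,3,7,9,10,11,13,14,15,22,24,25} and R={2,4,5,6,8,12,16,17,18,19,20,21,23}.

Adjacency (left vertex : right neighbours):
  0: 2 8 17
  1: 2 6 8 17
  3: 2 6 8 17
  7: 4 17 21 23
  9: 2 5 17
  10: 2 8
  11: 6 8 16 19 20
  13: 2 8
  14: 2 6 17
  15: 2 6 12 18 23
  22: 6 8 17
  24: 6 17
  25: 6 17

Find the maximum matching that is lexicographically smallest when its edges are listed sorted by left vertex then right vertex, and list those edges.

Lex-smallest maximum matching: {(0,2), (1,6), (3,8), (7,4), (9,5), (11,16), (14,17), (15,12)}

|M| = 8 (so the lex-smallest maximum matching has 8 edges)
process left vertices in ascending order; for each, take the smallest-labelled available neighbour that still permits 8 edges overall, or leave it unmatched if none does
lex-smallest matching: {0-2, 1-6, 3-8, 7-4, 9-5, 11-16, 14-17, 15-12}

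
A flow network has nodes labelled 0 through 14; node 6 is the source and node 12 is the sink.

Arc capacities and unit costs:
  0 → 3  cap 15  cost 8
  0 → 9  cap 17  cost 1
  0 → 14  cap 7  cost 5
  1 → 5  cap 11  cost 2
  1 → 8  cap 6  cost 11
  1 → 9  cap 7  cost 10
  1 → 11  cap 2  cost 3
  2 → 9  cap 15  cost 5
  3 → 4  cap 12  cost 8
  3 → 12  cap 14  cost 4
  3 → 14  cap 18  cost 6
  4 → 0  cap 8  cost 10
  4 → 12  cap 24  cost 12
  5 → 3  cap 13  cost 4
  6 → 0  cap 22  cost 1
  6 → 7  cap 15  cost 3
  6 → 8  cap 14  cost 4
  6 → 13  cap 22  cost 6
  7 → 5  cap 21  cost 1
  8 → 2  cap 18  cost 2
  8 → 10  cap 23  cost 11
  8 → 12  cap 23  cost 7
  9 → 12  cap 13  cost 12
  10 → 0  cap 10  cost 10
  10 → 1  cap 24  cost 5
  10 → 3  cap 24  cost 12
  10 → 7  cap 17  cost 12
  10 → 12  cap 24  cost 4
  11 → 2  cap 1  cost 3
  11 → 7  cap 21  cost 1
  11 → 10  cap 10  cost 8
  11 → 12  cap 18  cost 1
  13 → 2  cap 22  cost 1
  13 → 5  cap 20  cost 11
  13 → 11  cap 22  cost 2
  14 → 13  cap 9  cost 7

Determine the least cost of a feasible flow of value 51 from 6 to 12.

Minimum cost for 51 units: 555

shortest-cost path #1: 6→13→11→12 push 18 @ unit cost 9 (adds 162)
shortest-cost path #2: 6→8→12 push 14 @ unit cost 11 (adds 154)
shortest-cost path #3: 6→7→5→3→12 push 13 @ unit cost 12 (adds 156)
shortest-cost path #4: 6→0→3→12 push 1 @ unit cost 13 (adds 13)
shortest-cost path #5: 6→0→9→12 push 5 @ unit cost 14 (adds 70)
total cost = 555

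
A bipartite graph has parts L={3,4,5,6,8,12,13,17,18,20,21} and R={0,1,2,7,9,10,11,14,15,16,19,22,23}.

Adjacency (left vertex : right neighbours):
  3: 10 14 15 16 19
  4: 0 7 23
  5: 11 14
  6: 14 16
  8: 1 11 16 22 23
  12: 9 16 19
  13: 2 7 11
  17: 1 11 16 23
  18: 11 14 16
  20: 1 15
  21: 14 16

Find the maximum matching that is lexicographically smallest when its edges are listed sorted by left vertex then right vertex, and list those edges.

|M| = 10 (so the lex-smallest maximum matching has 10 edges)
process left vertices in ascending order; for each, take the smallest-labelled available neighbour that still permits 10 edges overall, or leave it unmatched if none does
lex-smallest matching: {3-10, 4-0, 5-11, 6-14, 8-1, 12-9, 13-2, 17-23, 18-16, 20-15}

Lex-smallest maximum matching: {(3,10), (4,0), (5,11), (6,14), (8,1), (12,9), (13,2), (17,23), (18,16), (20,15)}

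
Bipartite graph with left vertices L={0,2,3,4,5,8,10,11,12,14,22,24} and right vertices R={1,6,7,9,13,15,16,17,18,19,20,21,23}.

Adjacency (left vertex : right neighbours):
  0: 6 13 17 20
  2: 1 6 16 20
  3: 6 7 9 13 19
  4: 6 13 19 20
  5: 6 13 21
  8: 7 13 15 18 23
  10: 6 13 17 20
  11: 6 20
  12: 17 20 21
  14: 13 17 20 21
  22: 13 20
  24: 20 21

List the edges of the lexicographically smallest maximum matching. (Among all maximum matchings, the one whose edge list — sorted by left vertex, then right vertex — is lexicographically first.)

|M| = 9 (so the lex-smallest maximum matching has 9 edges)
process left vertices in ascending order; for each, take the smallest-labelled available neighbour that still permits 9 edges overall, or leave it unmatched if none does
lex-smallest matching: {0-6, 2-1, 3-7, 4-19, 5-13, 8-15, 10-17, 11-20, 12-21}

Lex-smallest maximum matching: {(0,6), (2,1), (3,7), (4,19), (5,13), (8,15), (10,17), (11,20), (12,21)}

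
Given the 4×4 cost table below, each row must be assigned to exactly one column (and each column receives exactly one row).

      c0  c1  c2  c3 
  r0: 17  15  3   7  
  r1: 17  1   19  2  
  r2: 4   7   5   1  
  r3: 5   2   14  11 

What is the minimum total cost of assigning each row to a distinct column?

Minimum assignment cost: 10

optimal assignment: row0→col2 (cost 3), row1→col1 (cost 1), row2→col3 (cost 1), row3→col0 (cost 5)
total = 3 + 1 + 1 + 5 = 10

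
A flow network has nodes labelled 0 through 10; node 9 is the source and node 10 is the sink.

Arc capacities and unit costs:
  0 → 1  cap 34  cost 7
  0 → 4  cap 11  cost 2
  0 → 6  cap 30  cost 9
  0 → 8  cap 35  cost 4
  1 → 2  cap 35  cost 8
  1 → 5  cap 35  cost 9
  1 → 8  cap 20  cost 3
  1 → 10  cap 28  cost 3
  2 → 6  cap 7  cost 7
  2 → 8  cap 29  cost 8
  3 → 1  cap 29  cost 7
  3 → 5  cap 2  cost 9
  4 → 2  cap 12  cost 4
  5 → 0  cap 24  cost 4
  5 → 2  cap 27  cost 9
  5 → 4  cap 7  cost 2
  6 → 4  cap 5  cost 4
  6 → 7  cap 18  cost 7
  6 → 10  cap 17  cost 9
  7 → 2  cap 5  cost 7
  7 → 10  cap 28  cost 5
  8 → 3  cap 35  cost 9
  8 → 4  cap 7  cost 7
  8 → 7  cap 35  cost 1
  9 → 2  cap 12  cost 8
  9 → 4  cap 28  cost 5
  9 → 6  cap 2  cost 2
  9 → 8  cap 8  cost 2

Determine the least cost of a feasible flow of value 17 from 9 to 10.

Minimum cost for 17 units: 240

shortest-cost path #1: 9→8→7→10 push 8 @ unit cost 8 (adds 64)
shortest-cost path #2: 9→6→10 push 2 @ unit cost 11 (adds 22)
shortest-cost path #3: 9→2→8→7→10 push 7 @ unit cost 22 (adds 154)
total cost = 240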